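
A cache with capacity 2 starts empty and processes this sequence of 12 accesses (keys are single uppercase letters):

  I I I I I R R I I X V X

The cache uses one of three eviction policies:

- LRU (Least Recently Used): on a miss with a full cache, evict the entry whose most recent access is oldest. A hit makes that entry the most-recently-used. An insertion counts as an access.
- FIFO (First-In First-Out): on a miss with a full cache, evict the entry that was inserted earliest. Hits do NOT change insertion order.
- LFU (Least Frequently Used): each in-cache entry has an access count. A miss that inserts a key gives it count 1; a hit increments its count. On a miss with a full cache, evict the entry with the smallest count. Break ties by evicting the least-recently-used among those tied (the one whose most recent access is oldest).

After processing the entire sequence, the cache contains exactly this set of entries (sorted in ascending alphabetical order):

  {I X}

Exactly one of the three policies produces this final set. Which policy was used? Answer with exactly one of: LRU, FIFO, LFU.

Answer: LFU

Derivation:
Simulating under each policy and comparing final sets:
  LRU: final set = {V X} -> differs
  FIFO: final set = {V X} -> differs
  LFU: final set = {I X} -> MATCHES target
Only LFU produces the target set.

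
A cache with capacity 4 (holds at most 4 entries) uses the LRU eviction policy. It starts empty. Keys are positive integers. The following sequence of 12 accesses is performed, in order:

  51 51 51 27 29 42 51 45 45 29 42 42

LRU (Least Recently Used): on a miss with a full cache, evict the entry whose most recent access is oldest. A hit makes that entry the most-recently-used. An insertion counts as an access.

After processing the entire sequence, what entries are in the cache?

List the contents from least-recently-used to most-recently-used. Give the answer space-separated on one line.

Answer: 51 45 29 42

Derivation:
LRU simulation (capacity=4):
  1. access 51: MISS. Cache (LRU->MRU): [51]
  2. access 51: HIT. Cache (LRU->MRU): [51]
  3. access 51: HIT. Cache (LRU->MRU): [51]
  4. access 27: MISS. Cache (LRU->MRU): [51 27]
  5. access 29: MISS. Cache (LRU->MRU): [51 27 29]
  6. access 42: MISS. Cache (LRU->MRU): [51 27 29 42]
  7. access 51: HIT. Cache (LRU->MRU): [27 29 42 51]
  8. access 45: MISS, evict 27. Cache (LRU->MRU): [29 42 51 45]
  9. access 45: HIT. Cache (LRU->MRU): [29 42 51 45]
  10. access 29: HIT. Cache (LRU->MRU): [42 51 45 29]
  11. access 42: HIT. Cache (LRU->MRU): [51 45 29 42]
  12. access 42: HIT. Cache (LRU->MRU): [51 45 29 42]
Total: 7 hits, 5 misses, 1 evictions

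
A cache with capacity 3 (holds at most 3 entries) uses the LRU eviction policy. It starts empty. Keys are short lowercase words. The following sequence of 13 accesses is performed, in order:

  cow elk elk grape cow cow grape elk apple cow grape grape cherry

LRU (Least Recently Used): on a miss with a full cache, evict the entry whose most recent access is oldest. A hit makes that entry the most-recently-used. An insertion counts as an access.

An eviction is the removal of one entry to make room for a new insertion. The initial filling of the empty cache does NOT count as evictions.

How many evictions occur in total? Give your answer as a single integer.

Answer: 4

Derivation:
LRU simulation (capacity=3):
  1. access cow: MISS. Cache (LRU->MRU): [cow]
  2. access elk: MISS. Cache (LRU->MRU): [cow elk]
  3. access elk: HIT. Cache (LRU->MRU): [cow elk]
  4. access grape: MISS. Cache (LRU->MRU): [cow elk grape]
  5. access cow: HIT. Cache (LRU->MRU): [elk grape cow]
  6. access cow: HIT. Cache (LRU->MRU): [elk grape cow]
  7. access grape: HIT. Cache (LRU->MRU): [elk cow grape]
  8. access elk: HIT. Cache (LRU->MRU): [cow grape elk]
  9. access apple: MISS, evict cow. Cache (LRU->MRU): [grape elk apple]
  10. access cow: MISS, evict grape. Cache (LRU->MRU): [elk apple cow]
  11. access grape: MISS, evict elk. Cache (LRU->MRU): [apple cow grape]
  12. access grape: HIT. Cache (LRU->MRU): [apple cow grape]
  13. access cherry: MISS, evict apple. Cache (LRU->MRU): [cow grape cherry]
Total: 6 hits, 7 misses, 4 evictions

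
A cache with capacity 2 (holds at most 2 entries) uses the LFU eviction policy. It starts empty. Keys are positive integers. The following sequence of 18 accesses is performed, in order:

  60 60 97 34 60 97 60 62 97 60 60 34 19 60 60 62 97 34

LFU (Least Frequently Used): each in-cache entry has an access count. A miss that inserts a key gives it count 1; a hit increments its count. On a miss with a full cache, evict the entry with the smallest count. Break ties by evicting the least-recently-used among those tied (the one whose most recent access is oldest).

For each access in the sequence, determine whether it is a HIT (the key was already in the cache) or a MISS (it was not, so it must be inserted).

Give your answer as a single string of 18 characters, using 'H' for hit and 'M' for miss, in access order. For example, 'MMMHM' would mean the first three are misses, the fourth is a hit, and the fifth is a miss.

Answer: MHMMHMHMMHHMMHHMMM

Derivation:
LFU simulation (capacity=2):
  1. access 60: MISS. Cache: [60(c=1)]
  2. access 60: HIT, count now 2. Cache: [60(c=2)]
  3. access 97: MISS. Cache: [97(c=1) 60(c=2)]
  4. access 34: MISS, evict 97(c=1). Cache: [34(c=1) 60(c=2)]
  5. access 60: HIT, count now 3. Cache: [34(c=1) 60(c=3)]
  6. access 97: MISS, evict 34(c=1). Cache: [97(c=1) 60(c=3)]
  7. access 60: HIT, count now 4. Cache: [97(c=1) 60(c=4)]
  8. access 62: MISS, evict 97(c=1). Cache: [62(c=1) 60(c=4)]
  9. access 97: MISS, evict 62(c=1). Cache: [97(c=1) 60(c=4)]
  10. access 60: HIT, count now 5. Cache: [97(c=1) 60(c=5)]
  11. access 60: HIT, count now 6. Cache: [97(c=1) 60(c=6)]
  12. access 34: MISS, evict 97(c=1). Cache: [34(c=1) 60(c=6)]
  13. access 19: MISS, evict 34(c=1). Cache: [19(c=1) 60(c=6)]
  14. access 60: HIT, count now 7. Cache: [19(c=1) 60(c=7)]
  15. access 60: HIT, count now 8. Cache: [19(c=1) 60(c=8)]
  16. access 62: MISS, evict 19(c=1). Cache: [62(c=1) 60(c=8)]
  17. access 97: MISS, evict 62(c=1). Cache: [97(c=1) 60(c=8)]
  18. access 34: MISS, evict 97(c=1). Cache: [34(c=1) 60(c=8)]
Total: 7 hits, 11 misses, 9 evictions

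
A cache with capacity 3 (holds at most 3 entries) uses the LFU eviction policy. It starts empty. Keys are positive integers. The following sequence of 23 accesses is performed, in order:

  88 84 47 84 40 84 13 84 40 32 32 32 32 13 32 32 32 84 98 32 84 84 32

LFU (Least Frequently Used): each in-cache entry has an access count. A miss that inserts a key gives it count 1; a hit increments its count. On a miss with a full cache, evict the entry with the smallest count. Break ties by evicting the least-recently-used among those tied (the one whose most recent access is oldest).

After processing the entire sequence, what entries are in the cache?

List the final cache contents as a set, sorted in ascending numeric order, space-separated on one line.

Answer: 32 84 98

Derivation:
LFU simulation (capacity=3):
  1. access 88: MISS. Cache: [88(c=1)]
  2. access 84: MISS. Cache: [88(c=1) 84(c=1)]
  3. access 47: MISS. Cache: [88(c=1) 84(c=1) 47(c=1)]
  4. access 84: HIT, count now 2. Cache: [88(c=1) 47(c=1) 84(c=2)]
  5. access 40: MISS, evict 88(c=1). Cache: [47(c=1) 40(c=1) 84(c=2)]
  6. access 84: HIT, count now 3. Cache: [47(c=1) 40(c=1) 84(c=3)]
  7. access 13: MISS, evict 47(c=1). Cache: [40(c=1) 13(c=1) 84(c=3)]
  8. access 84: HIT, count now 4. Cache: [40(c=1) 13(c=1) 84(c=4)]
  9. access 40: HIT, count now 2. Cache: [13(c=1) 40(c=2) 84(c=4)]
  10. access 32: MISS, evict 13(c=1). Cache: [32(c=1) 40(c=2) 84(c=4)]
  11. access 32: HIT, count now 2. Cache: [40(c=2) 32(c=2) 84(c=4)]
  12. access 32: HIT, count now 3. Cache: [40(c=2) 32(c=3) 84(c=4)]
  13. access 32: HIT, count now 4. Cache: [40(c=2) 84(c=4) 32(c=4)]
  14. access 13: MISS, evict 40(c=2). Cache: [13(c=1) 84(c=4) 32(c=4)]
  15. access 32: HIT, count now 5. Cache: [13(c=1) 84(c=4) 32(c=5)]
  16. access 32: HIT, count now 6. Cache: [13(c=1) 84(c=4) 32(c=6)]
  17. access 32: HIT, count now 7. Cache: [13(c=1) 84(c=4) 32(c=7)]
  18. access 84: HIT, count now 5. Cache: [13(c=1) 84(c=5) 32(c=7)]
  19. access 98: MISS, evict 13(c=1). Cache: [98(c=1) 84(c=5) 32(c=7)]
  20. access 32: HIT, count now 8. Cache: [98(c=1) 84(c=5) 32(c=8)]
  21. access 84: HIT, count now 6. Cache: [98(c=1) 84(c=6) 32(c=8)]
  22. access 84: HIT, count now 7. Cache: [98(c=1) 84(c=7) 32(c=8)]
  23. access 32: HIT, count now 9. Cache: [98(c=1) 84(c=7) 32(c=9)]
Total: 15 hits, 8 misses, 5 evictions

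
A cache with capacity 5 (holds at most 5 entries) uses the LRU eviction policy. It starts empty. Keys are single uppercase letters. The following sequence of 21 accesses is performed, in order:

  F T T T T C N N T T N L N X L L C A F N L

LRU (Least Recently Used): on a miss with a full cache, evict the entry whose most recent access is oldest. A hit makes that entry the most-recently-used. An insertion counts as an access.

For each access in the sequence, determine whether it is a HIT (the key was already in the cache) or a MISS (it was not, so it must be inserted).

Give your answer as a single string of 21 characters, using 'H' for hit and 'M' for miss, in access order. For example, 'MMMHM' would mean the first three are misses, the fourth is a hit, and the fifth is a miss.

LRU simulation (capacity=5):
  1. access F: MISS. Cache (LRU->MRU): [F]
  2. access T: MISS. Cache (LRU->MRU): [F T]
  3. access T: HIT. Cache (LRU->MRU): [F T]
  4. access T: HIT. Cache (LRU->MRU): [F T]
  5. access T: HIT. Cache (LRU->MRU): [F T]
  6. access C: MISS. Cache (LRU->MRU): [F T C]
  7. access N: MISS. Cache (LRU->MRU): [F T C N]
  8. access N: HIT. Cache (LRU->MRU): [F T C N]
  9. access T: HIT. Cache (LRU->MRU): [F C N T]
  10. access T: HIT. Cache (LRU->MRU): [F C N T]
  11. access N: HIT. Cache (LRU->MRU): [F C T N]
  12. access L: MISS. Cache (LRU->MRU): [F C T N L]
  13. access N: HIT. Cache (LRU->MRU): [F C T L N]
  14. access X: MISS, evict F. Cache (LRU->MRU): [C T L N X]
  15. access L: HIT. Cache (LRU->MRU): [C T N X L]
  16. access L: HIT. Cache (LRU->MRU): [C T N X L]
  17. access C: HIT. Cache (LRU->MRU): [T N X L C]
  18. access A: MISS, evict T. Cache (LRU->MRU): [N X L C A]
  19. access F: MISS, evict N. Cache (LRU->MRU): [X L C A F]
  20. access N: MISS, evict X. Cache (LRU->MRU): [L C A F N]
  21. access L: HIT. Cache (LRU->MRU): [C A F N L]
Total: 12 hits, 9 misses, 4 evictions

Answer: MMHHHMMHHHHMHMHHHMMMH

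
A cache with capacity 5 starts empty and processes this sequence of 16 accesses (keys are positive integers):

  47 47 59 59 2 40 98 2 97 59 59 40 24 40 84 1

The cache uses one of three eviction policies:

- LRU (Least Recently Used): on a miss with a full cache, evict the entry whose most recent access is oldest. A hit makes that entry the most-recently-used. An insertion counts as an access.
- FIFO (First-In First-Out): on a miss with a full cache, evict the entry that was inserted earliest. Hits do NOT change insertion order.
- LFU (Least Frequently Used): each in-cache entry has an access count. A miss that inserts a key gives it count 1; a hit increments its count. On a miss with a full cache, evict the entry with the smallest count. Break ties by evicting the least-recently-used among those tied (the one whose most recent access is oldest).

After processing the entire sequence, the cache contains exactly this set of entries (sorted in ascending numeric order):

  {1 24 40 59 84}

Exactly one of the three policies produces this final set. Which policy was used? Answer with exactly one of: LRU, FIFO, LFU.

Answer: LRU

Derivation:
Simulating under each policy and comparing final sets:
  LRU: final set = {1 24 40 59 84} -> MATCHES target
  FIFO: final set = {1 24 84 97 98} -> differs
  LFU: final set = {1 2 40 47 59} -> differs
Only LRU produces the target set.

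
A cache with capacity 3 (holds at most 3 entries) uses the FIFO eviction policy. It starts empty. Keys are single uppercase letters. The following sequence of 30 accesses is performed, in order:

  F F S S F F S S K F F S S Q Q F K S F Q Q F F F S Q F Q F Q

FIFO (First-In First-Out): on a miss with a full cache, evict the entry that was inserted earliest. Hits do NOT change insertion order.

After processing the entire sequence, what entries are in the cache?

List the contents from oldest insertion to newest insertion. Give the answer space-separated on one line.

FIFO simulation (capacity=3):
  1. access F: MISS. Cache (old->new): [F]
  2. access F: HIT. Cache (old->new): [F]
  3. access S: MISS. Cache (old->new): [F S]
  4. access S: HIT. Cache (old->new): [F S]
  5. access F: HIT. Cache (old->new): [F S]
  6. access F: HIT. Cache (old->new): [F S]
  7. access S: HIT. Cache (old->new): [F S]
  8. access S: HIT. Cache (old->new): [F S]
  9. access K: MISS. Cache (old->new): [F S K]
  10. access F: HIT. Cache (old->new): [F S K]
  11. access F: HIT. Cache (old->new): [F S K]
  12. access S: HIT. Cache (old->new): [F S K]
  13. access S: HIT. Cache (old->new): [F S K]
  14. access Q: MISS, evict F. Cache (old->new): [S K Q]
  15. access Q: HIT. Cache (old->new): [S K Q]
  16. access F: MISS, evict S. Cache (old->new): [K Q F]
  17. access K: HIT. Cache (old->new): [K Q F]
  18. access S: MISS, evict K. Cache (old->new): [Q F S]
  19. access F: HIT. Cache (old->new): [Q F S]
  20. access Q: HIT. Cache (old->new): [Q F S]
  21. access Q: HIT. Cache (old->new): [Q F S]
  22. access F: HIT. Cache (old->new): [Q F S]
  23. access F: HIT. Cache (old->new): [Q F S]
  24. access F: HIT. Cache (old->new): [Q F S]
  25. access S: HIT. Cache (old->new): [Q F S]
  26. access Q: HIT. Cache (old->new): [Q F S]
  27. access F: HIT. Cache (old->new): [Q F S]
  28. access Q: HIT. Cache (old->new): [Q F S]
  29. access F: HIT. Cache (old->new): [Q F S]
  30. access Q: HIT. Cache (old->new): [Q F S]
Total: 24 hits, 6 misses, 3 evictions

Answer: Q F S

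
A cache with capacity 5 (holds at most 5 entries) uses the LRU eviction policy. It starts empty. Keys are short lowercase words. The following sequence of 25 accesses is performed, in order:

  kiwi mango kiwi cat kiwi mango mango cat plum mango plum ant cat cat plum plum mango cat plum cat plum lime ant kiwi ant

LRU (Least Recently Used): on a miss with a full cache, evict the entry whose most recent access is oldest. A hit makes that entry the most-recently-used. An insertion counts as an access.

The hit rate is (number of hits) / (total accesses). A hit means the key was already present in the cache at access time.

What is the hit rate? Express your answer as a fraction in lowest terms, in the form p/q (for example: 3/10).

Answer: 18/25

Derivation:
LRU simulation (capacity=5):
  1. access kiwi: MISS. Cache (LRU->MRU): [kiwi]
  2. access mango: MISS. Cache (LRU->MRU): [kiwi mango]
  3. access kiwi: HIT. Cache (LRU->MRU): [mango kiwi]
  4. access cat: MISS. Cache (LRU->MRU): [mango kiwi cat]
  5. access kiwi: HIT. Cache (LRU->MRU): [mango cat kiwi]
  6. access mango: HIT. Cache (LRU->MRU): [cat kiwi mango]
  7. access mango: HIT. Cache (LRU->MRU): [cat kiwi mango]
  8. access cat: HIT. Cache (LRU->MRU): [kiwi mango cat]
  9. access plum: MISS. Cache (LRU->MRU): [kiwi mango cat plum]
  10. access mango: HIT. Cache (LRU->MRU): [kiwi cat plum mango]
  11. access plum: HIT. Cache (LRU->MRU): [kiwi cat mango plum]
  12. access ant: MISS. Cache (LRU->MRU): [kiwi cat mango plum ant]
  13. access cat: HIT. Cache (LRU->MRU): [kiwi mango plum ant cat]
  14. access cat: HIT. Cache (LRU->MRU): [kiwi mango plum ant cat]
  15. access plum: HIT. Cache (LRU->MRU): [kiwi mango ant cat plum]
  16. access plum: HIT. Cache (LRU->MRU): [kiwi mango ant cat plum]
  17. access mango: HIT. Cache (LRU->MRU): [kiwi ant cat plum mango]
  18. access cat: HIT. Cache (LRU->MRU): [kiwi ant plum mango cat]
  19. access plum: HIT. Cache (LRU->MRU): [kiwi ant mango cat plum]
  20. access cat: HIT. Cache (LRU->MRU): [kiwi ant mango plum cat]
  21. access plum: HIT. Cache (LRU->MRU): [kiwi ant mango cat plum]
  22. access lime: MISS, evict kiwi. Cache (LRU->MRU): [ant mango cat plum lime]
  23. access ant: HIT. Cache (LRU->MRU): [mango cat plum lime ant]
  24. access kiwi: MISS, evict mango. Cache (LRU->MRU): [cat plum lime ant kiwi]
  25. access ant: HIT. Cache (LRU->MRU): [cat plum lime kiwi ant]
Total: 18 hits, 7 misses, 2 evictions

Hit rate = 18/25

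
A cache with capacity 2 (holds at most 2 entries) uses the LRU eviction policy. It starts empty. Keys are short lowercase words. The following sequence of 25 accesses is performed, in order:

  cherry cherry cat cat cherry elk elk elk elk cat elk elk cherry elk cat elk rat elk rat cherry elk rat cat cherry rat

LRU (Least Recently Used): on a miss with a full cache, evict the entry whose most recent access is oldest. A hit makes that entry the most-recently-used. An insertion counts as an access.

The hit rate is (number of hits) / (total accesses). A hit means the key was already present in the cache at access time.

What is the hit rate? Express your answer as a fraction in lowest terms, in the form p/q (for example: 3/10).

Answer: 12/25

Derivation:
LRU simulation (capacity=2):
  1. access cherry: MISS. Cache (LRU->MRU): [cherry]
  2. access cherry: HIT. Cache (LRU->MRU): [cherry]
  3. access cat: MISS. Cache (LRU->MRU): [cherry cat]
  4. access cat: HIT. Cache (LRU->MRU): [cherry cat]
  5. access cherry: HIT. Cache (LRU->MRU): [cat cherry]
  6. access elk: MISS, evict cat. Cache (LRU->MRU): [cherry elk]
  7. access elk: HIT. Cache (LRU->MRU): [cherry elk]
  8. access elk: HIT. Cache (LRU->MRU): [cherry elk]
  9. access elk: HIT. Cache (LRU->MRU): [cherry elk]
  10. access cat: MISS, evict cherry. Cache (LRU->MRU): [elk cat]
  11. access elk: HIT. Cache (LRU->MRU): [cat elk]
  12. access elk: HIT. Cache (LRU->MRU): [cat elk]
  13. access cherry: MISS, evict cat. Cache (LRU->MRU): [elk cherry]
  14. access elk: HIT. Cache (LRU->MRU): [cherry elk]
  15. access cat: MISS, evict cherry. Cache (LRU->MRU): [elk cat]
  16. access elk: HIT. Cache (LRU->MRU): [cat elk]
  17. access rat: MISS, evict cat. Cache (LRU->MRU): [elk rat]
  18. access elk: HIT. Cache (LRU->MRU): [rat elk]
  19. access rat: HIT. Cache (LRU->MRU): [elk rat]
  20. access cherry: MISS, evict elk. Cache (LRU->MRU): [rat cherry]
  21. access elk: MISS, evict rat. Cache (LRU->MRU): [cherry elk]
  22. access rat: MISS, evict cherry. Cache (LRU->MRU): [elk rat]
  23. access cat: MISS, evict elk. Cache (LRU->MRU): [rat cat]
  24. access cherry: MISS, evict rat. Cache (LRU->MRU): [cat cherry]
  25. access rat: MISS, evict cat. Cache (LRU->MRU): [cherry rat]
Total: 12 hits, 13 misses, 11 evictions

Hit rate = 12/25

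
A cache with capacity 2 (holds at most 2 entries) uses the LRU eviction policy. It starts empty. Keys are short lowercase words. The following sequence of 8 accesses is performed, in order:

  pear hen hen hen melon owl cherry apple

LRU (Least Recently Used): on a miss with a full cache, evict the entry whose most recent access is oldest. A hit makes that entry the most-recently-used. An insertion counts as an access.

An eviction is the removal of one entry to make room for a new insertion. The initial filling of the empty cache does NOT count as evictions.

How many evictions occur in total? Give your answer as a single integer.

Answer: 4

Derivation:
LRU simulation (capacity=2):
  1. access pear: MISS. Cache (LRU->MRU): [pear]
  2. access hen: MISS. Cache (LRU->MRU): [pear hen]
  3. access hen: HIT. Cache (LRU->MRU): [pear hen]
  4. access hen: HIT. Cache (LRU->MRU): [pear hen]
  5. access melon: MISS, evict pear. Cache (LRU->MRU): [hen melon]
  6. access owl: MISS, evict hen. Cache (LRU->MRU): [melon owl]
  7. access cherry: MISS, evict melon. Cache (LRU->MRU): [owl cherry]
  8. access apple: MISS, evict owl. Cache (LRU->MRU): [cherry apple]
Total: 2 hits, 6 misses, 4 evictions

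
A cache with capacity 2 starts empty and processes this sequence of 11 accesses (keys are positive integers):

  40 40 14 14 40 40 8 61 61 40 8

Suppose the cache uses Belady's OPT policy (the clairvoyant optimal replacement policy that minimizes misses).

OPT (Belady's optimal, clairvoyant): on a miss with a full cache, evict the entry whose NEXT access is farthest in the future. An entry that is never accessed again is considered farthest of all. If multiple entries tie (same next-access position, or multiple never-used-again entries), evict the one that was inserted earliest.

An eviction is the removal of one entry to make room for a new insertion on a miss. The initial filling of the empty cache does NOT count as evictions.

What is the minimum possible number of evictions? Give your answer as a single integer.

OPT (Belady) simulation (capacity=2):
  1. access 40: MISS. Cache: [40]
  2. access 40: HIT. Next use of 40: step 5. Cache: [40]
  3. access 14: MISS. Cache: [40 14]
  4. access 14: HIT. Next use of 14: never. Cache: [40 14]
  5. access 40: HIT. Next use of 40: step 6. Cache: [40 14]
  6. access 40: HIT. Next use of 40: step 10. Cache: [40 14]
  7. access 8: MISS, evict 14 (next use: never). Cache: [40 8]
  8. access 61: MISS, evict 8 (next use: step 11). Cache: [40 61]
  9. access 61: HIT. Next use of 61: never. Cache: [40 61]
  10. access 40: HIT. Next use of 40: never. Cache: [40 61]
  11. access 8: MISS, evict 40 (next use: never). Cache: [61 8]
Total: 6 hits, 5 misses, 3 evictions

Answer: 3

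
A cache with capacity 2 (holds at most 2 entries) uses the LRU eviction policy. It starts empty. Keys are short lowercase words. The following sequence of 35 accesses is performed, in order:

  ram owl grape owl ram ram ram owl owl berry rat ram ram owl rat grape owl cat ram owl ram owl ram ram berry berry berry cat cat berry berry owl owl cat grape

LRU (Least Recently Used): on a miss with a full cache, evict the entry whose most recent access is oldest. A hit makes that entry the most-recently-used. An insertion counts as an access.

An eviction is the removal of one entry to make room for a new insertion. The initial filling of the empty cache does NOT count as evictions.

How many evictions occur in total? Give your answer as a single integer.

LRU simulation (capacity=2):
  1. access ram: MISS. Cache (LRU->MRU): [ram]
  2. access owl: MISS. Cache (LRU->MRU): [ram owl]
  3. access grape: MISS, evict ram. Cache (LRU->MRU): [owl grape]
  4. access owl: HIT. Cache (LRU->MRU): [grape owl]
  5. access ram: MISS, evict grape. Cache (LRU->MRU): [owl ram]
  6. access ram: HIT. Cache (LRU->MRU): [owl ram]
  7. access ram: HIT. Cache (LRU->MRU): [owl ram]
  8. access owl: HIT. Cache (LRU->MRU): [ram owl]
  9. access owl: HIT. Cache (LRU->MRU): [ram owl]
  10. access berry: MISS, evict ram. Cache (LRU->MRU): [owl berry]
  11. access rat: MISS, evict owl. Cache (LRU->MRU): [berry rat]
  12. access ram: MISS, evict berry. Cache (LRU->MRU): [rat ram]
  13. access ram: HIT. Cache (LRU->MRU): [rat ram]
  14. access owl: MISS, evict rat. Cache (LRU->MRU): [ram owl]
  15. access rat: MISS, evict ram. Cache (LRU->MRU): [owl rat]
  16. access grape: MISS, evict owl. Cache (LRU->MRU): [rat grape]
  17. access owl: MISS, evict rat. Cache (LRU->MRU): [grape owl]
  18. access cat: MISS, evict grape. Cache (LRU->MRU): [owl cat]
  19. access ram: MISS, evict owl. Cache (LRU->MRU): [cat ram]
  20. access owl: MISS, evict cat. Cache (LRU->MRU): [ram owl]
  21. access ram: HIT. Cache (LRU->MRU): [owl ram]
  22. access owl: HIT. Cache (LRU->MRU): [ram owl]
  23. access ram: HIT. Cache (LRU->MRU): [owl ram]
  24. access ram: HIT. Cache (LRU->MRU): [owl ram]
  25. access berry: MISS, evict owl. Cache (LRU->MRU): [ram berry]
  26. access berry: HIT. Cache (LRU->MRU): [ram berry]
  27. access berry: HIT. Cache (LRU->MRU): [ram berry]
  28. access cat: MISS, evict ram. Cache (LRU->MRU): [berry cat]
  29. access cat: HIT. Cache (LRU->MRU): [berry cat]
  30. access berry: HIT. Cache (LRU->MRU): [cat berry]
  31. access berry: HIT. Cache (LRU->MRU): [cat berry]
  32. access owl: MISS, evict cat. Cache (LRU->MRU): [berry owl]
  33. access owl: HIT. Cache (LRU->MRU): [berry owl]
  34. access cat: MISS, evict berry. Cache (LRU->MRU): [owl cat]
  35. access grape: MISS, evict owl. Cache (LRU->MRU): [cat grape]
Total: 16 hits, 19 misses, 17 evictions

Answer: 17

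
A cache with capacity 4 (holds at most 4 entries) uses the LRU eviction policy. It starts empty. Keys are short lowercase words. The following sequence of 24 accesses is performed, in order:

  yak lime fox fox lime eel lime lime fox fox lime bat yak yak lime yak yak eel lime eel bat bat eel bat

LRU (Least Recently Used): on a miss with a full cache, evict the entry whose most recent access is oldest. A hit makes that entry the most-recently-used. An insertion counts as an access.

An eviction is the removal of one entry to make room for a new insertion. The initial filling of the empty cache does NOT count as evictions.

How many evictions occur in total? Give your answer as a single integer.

Answer: 3

Derivation:
LRU simulation (capacity=4):
  1. access yak: MISS. Cache (LRU->MRU): [yak]
  2. access lime: MISS. Cache (LRU->MRU): [yak lime]
  3. access fox: MISS. Cache (LRU->MRU): [yak lime fox]
  4. access fox: HIT. Cache (LRU->MRU): [yak lime fox]
  5. access lime: HIT. Cache (LRU->MRU): [yak fox lime]
  6. access eel: MISS. Cache (LRU->MRU): [yak fox lime eel]
  7. access lime: HIT. Cache (LRU->MRU): [yak fox eel lime]
  8. access lime: HIT. Cache (LRU->MRU): [yak fox eel lime]
  9. access fox: HIT. Cache (LRU->MRU): [yak eel lime fox]
  10. access fox: HIT. Cache (LRU->MRU): [yak eel lime fox]
  11. access lime: HIT. Cache (LRU->MRU): [yak eel fox lime]
  12. access bat: MISS, evict yak. Cache (LRU->MRU): [eel fox lime bat]
  13. access yak: MISS, evict eel. Cache (LRU->MRU): [fox lime bat yak]
  14. access yak: HIT. Cache (LRU->MRU): [fox lime bat yak]
  15. access lime: HIT. Cache (LRU->MRU): [fox bat yak lime]
  16. access yak: HIT. Cache (LRU->MRU): [fox bat lime yak]
  17. access yak: HIT. Cache (LRU->MRU): [fox bat lime yak]
  18. access eel: MISS, evict fox. Cache (LRU->MRU): [bat lime yak eel]
  19. access lime: HIT. Cache (LRU->MRU): [bat yak eel lime]
  20. access eel: HIT. Cache (LRU->MRU): [bat yak lime eel]
  21. access bat: HIT. Cache (LRU->MRU): [yak lime eel bat]
  22. access bat: HIT. Cache (LRU->MRU): [yak lime eel bat]
  23. access eel: HIT. Cache (LRU->MRU): [yak lime bat eel]
  24. access bat: HIT. Cache (LRU->MRU): [yak lime eel bat]
Total: 17 hits, 7 misses, 3 evictions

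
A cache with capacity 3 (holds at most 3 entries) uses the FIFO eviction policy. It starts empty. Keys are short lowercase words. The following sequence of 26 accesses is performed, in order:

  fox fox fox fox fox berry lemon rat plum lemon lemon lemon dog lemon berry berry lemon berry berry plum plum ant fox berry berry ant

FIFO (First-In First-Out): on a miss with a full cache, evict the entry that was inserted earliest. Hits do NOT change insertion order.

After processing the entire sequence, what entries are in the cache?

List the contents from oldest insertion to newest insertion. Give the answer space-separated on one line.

FIFO simulation (capacity=3):
  1. access fox: MISS. Cache (old->new): [fox]
  2. access fox: HIT. Cache (old->new): [fox]
  3. access fox: HIT. Cache (old->new): [fox]
  4. access fox: HIT. Cache (old->new): [fox]
  5. access fox: HIT. Cache (old->new): [fox]
  6. access berry: MISS. Cache (old->new): [fox berry]
  7. access lemon: MISS. Cache (old->new): [fox berry lemon]
  8. access rat: MISS, evict fox. Cache (old->new): [berry lemon rat]
  9. access plum: MISS, evict berry. Cache (old->new): [lemon rat plum]
  10. access lemon: HIT. Cache (old->new): [lemon rat plum]
  11. access lemon: HIT. Cache (old->new): [lemon rat plum]
  12. access lemon: HIT. Cache (old->new): [lemon rat plum]
  13. access dog: MISS, evict lemon. Cache (old->new): [rat plum dog]
  14. access lemon: MISS, evict rat. Cache (old->new): [plum dog lemon]
  15. access berry: MISS, evict plum. Cache (old->new): [dog lemon berry]
  16. access berry: HIT. Cache (old->new): [dog lemon berry]
  17. access lemon: HIT. Cache (old->new): [dog lemon berry]
  18. access berry: HIT. Cache (old->new): [dog lemon berry]
  19. access berry: HIT. Cache (old->new): [dog lemon berry]
  20. access plum: MISS, evict dog. Cache (old->new): [lemon berry plum]
  21. access plum: HIT. Cache (old->new): [lemon berry plum]
  22. access ant: MISS, evict lemon. Cache (old->new): [berry plum ant]
  23. access fox: MISS, evict berry. Cache (old->new): [plum ant fox]
  24. access berry: MISS, evict plum. Cache (old->new): [ant fox berry]
  25. access berry: HIT. Cache (old->new): [ant fox berry]
  26. access ant: HIT. Cache (old->new): [ant fox berry]
Total: 14 hits, 12 misses, 9 evictions

Answer: ant fox berry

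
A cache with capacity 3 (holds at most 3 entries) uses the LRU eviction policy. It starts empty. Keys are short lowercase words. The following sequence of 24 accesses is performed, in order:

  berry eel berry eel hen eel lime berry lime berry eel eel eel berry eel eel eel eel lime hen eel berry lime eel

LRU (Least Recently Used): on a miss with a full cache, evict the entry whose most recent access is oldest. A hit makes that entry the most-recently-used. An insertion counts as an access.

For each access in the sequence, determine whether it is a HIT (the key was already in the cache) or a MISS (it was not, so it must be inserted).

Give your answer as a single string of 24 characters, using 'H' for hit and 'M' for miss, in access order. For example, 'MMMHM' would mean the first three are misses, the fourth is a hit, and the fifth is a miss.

Answer: MMHHMHMMHHHHHHHHHHHMHMMH

Derivation:
LRU simulation (capacity=3):
  1. access berry: MISS. Cache (LRU->MRU): [berry]
  2. access eel: MISS. Cache (LRU->MRU): [berry eel]
  3. access berry: HIT. Cache (LRU->MRU): [eel berry]
  4. access eel: HIT. Cache (LRU->MRU): [berry eel]
  5. access hen: MISS. Cache (LRU->MRU): [berry eel hen]
  6. access eel: HIT. Cache (LRU->MRU): [berry hen eel]
  7. access lime: MISS, evict berry. Cache (LRU->MRU): [hen eel lime]
  8. access berry: MISS, evict hen. Cache (LRU->MRU): [eel lime berry]
  9. access lime: HIT. Cache (LRU->MRU): [eel berry lime]
  10. access berry: HIT. Cache (LRU->MRU): [eel lime berry]
  11. access eel: HIT. Cache (LRU->MRU): [lime berry eel]
  12. access eel: HIT. Cache (LRU->MRU): [lime berry eel]
  13. access eel: HIT. Cache (LRU->MRU): [lime berry eel]
  14. access berry: HIT. Cache (LRU->MRU): [lime eel berry]
  15. access eel: HIT. Cache (LRU->MRU): [lime berry eel]
  16. access eel: HIT. Cache (LRU->MRU): [lime berry eel]
  17. access eel: HIT. Cache (LRU->MRU): [lime berry eel]
  18. access eel: HIT. Cache (LRU->MRU): [lime berry eel]
  19. access lime: HIT. Cache (LRU->MRU): [berry eel lime]
  20. access hen: MISS, evict berry. Cache (LRU->MRU): [eel lime hen]
  21. access eel: HIT. Cache (LRU->MRU): [lime hen eel]
  22. access berry: MISS, evict lime. Cache (LRU->MRU): [hen eel berry]
  23. access lime: MISS, evict hen. Cache (LRU->MRU): [eel berry lime]
  24. access eel: HIT. Cache (LRU->MRU): [berry lime eel]
Total: 16 hits, 8 misses, 5 evictions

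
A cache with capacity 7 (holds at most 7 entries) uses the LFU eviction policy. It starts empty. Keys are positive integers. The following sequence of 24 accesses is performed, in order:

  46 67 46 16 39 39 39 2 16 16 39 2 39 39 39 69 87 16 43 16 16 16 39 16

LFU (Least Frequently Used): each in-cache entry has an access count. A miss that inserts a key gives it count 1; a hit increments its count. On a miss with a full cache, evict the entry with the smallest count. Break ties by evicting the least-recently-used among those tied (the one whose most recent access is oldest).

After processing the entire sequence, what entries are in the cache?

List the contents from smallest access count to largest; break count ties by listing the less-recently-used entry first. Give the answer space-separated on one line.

Answer: 69 87 43 46 2 39 16

Derivation:
LFU simulation (capacity=7):
  1. access 46: MISS. Cache: [46(c=1)]
  2. access 67: MISS. Cache: [46(c=1) 67(c=1)]
  3. access 46: HIT, count now 2. Cache: [67(c=1) 46(c=2)]
  4. access 16: MISS. Cache: [67(c=1) 16(c=1) 46(c=2)]
  5. access 39: MISS. Cache: [67(c=1) 16(c=1) 39(c=1) 46(c=2)]
  6. access 39: HIT, count now 2. Cache: [67(c=1) 16(c=1) 46(c=2) 39(c=2)]
  7. access 39: HIT, count now 3. Cache: [67(c=1) 16(c=1) 46(c=2) 39(c=3)]
  8. access 2: MISS. Cache: [67(c=1) 16(c=1) 2(c=1) 46(c=2) 39(c=3)]
  9. access 16: HIT, count now 2. Cache: [67(c=1) 2(c=1) 46(c=2) 16(c=2) 39(c=3)]
  10. access 16: HIT, count now 3. Cache: [67(c=1) 2(c=1) 46(c=2) 39(c=3) 16(c=3)]
  11. access 39: HIT, count now 4. Cache: [67(c=1) 2(c=1) 46(c=2) 16(c=3) 39(c=4)]
  12. access 2: HIT, count now 2. Cache: [67(c=1) 46(c=2) 2(c=2) 16(c=3) 39(c=4)]
  13. access 39: HIT, count now 5. Cache: [67(c=1) 46(c=2) 2(c=2) 16(c=3) 39(c=5)]
  14. access 39: HIT, count now 6. Cache: [67(c=1) 46(c=2) 2(c=2) 16(c=3) 39(c=6)]
  15. access 39: HIT, count now 7. Cache: [67(c=1) 46(c=2) 2(c=2) 16(c=3) 39(c=7)]
  16. access 69: MISS. Cache: [67(c=1) 69(c=1) 46(c=2) 2(c=2) 16(c=3) 39(c=7)]
  17. access 87: MISS. Cache: [67(c=1) 69(c=1) 87(c=1) 46(c=2) 2(c=2) 16(c=3) 39(c=7)]
  18. access 16: HIT, count now 4. Cache: [67(c=1) 69(c=1) 87(c=1) 46(c=2) 2(c=2) 16(c=4) 39(c=7)]
  19. access 43: MISS, evict 67(c=1). Cache: [69(c=1) 87(c=1) 43(c=1) 46(c=2) 2(c=2) 16(c=4) 39(c=7)]
  20. access 16: HIT, count now 5. Cache: [69(c=1) 87(c=1) 43(c=1) 46(c=2) 2(c=2) 16(c=5) 39(c=7)]
  21. access 16: HIT, count now 6. Cache: [69(c=1) 87(c=1) 43(c=1) 46(c=2) 2(c=2) 16(c=6) 39(c=7)]
  22. access 16: HIT, count now 7. Cache: [69(c=1) 87(c=1) 43(c=1) 46(c=2) 2(c=2) 39(c=7) 16(c=7)]
  23. access 39: HIT, count now 8. Cache: [69(c=1) 87(c=1) 43(c=1) 46(c=2) 2(c=2) 16(c=7) 39(c=8)]
  24. access 16: HIT, count now 8. Cache: [69(c=1) 87(c=1) 43(c=1) 46(c=2) 2(c=2) 39(c=8) 16(c=8)]
Total: 16 hits, 8 misses, 1 evictions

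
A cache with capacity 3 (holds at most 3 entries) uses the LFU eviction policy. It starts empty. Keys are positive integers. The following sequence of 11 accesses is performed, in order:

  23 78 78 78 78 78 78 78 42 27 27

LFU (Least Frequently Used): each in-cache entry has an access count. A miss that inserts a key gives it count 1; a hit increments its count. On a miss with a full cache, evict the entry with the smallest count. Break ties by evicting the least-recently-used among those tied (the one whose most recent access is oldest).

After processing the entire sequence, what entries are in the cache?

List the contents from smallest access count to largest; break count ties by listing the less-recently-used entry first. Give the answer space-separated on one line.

LFU simulation (capacity=3):
  1. access 23: MISS. Cache: [23(c=1)]
  2. access 78: MISS. Cache: [23(c=1) 78(c=1)]
  3. access 78: HIT, count now 2. Cache: [23(c=1) 78(c=2)]
  4. access 78: HIT, count now 3. Cache: [23(c=1) 78(c=3)]
  5. access 78: HIT, count now 4. Cache: [23(c=1) 78(c=4)]
  6. access 78: HIT, count now 5. Cache: [23(c=1) 78(c=5)]
  7. access 78: HIT, count now 6. Cache: [23(c=1) 78(c=6)]
  8. access 78: HIT, count now 7. Cache: [23(c=1) 78(c=7)]
  9. access 42: MISS. Cache: [23(c=1) 42(c=1) 78(c=7)]
  10. access 27: MISS, evict 23(c=1). Cache: [42(c=1) 27(c=1) 78(c=7)]
  11. access 27: HIT, count now 2. Cache: [42(c=1) 27(c=2) 78(c=7)]
Total: 7 hits, 4 misses, 1 evictions

Answer: 42 27 78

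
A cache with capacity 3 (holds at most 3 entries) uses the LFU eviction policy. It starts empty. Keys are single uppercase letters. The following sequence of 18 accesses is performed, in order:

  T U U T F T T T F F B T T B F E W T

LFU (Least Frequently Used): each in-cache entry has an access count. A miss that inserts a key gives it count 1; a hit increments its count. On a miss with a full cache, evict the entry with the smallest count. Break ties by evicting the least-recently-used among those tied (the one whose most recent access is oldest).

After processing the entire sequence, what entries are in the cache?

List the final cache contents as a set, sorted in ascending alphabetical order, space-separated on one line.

LFU simulation (capacity=3):
  1. access T: MISS. Cache: [T(c=1)]
  2. access U: MISS. Cache: [T(c=1) U(c=1)]
  3. access U: HIT, count now 2. Cache: [T(c=1) U(c=2)]
  4. access T: HIT, count now 2. Cache: [U(c=2) T(c=2)]
  5. access F: MISS. Cache: [F(c=1) U(c=2) T(c=2)]
  6. access T: HIT, count now 3. Cache: [F(c=1) U(c=2) T(c=3)]
  7. access T: HIT, count now 4. Cache: [F(c=1) U(c=2) T(c=4)]
  8. access T: HIT, count now 5. Cache: [F(c=1) U(c=2) T(c=5)]
  9. access F: HIT, count now 2. Cache: [U(c=2) F(c=2) T(c=5)]
  10. access F: HIT, count now 3. Cache: [U(c=2) F(c=3) T(c=5)]
  11. access B: MISS, evict U(c=2). Cache: [B(c=1) F(c=3) T(c=5)]
  12. access T: HIT, count now 6. Cache: [B(c=1) F(c=3) T(c=6)]
  13. access T: HIT, count now 7. Cache: [B(c=1) F(c=3) T(c=7)]
  14. access B: HIT, count now 2. Cache: [B(c=2) F(c=3) T(c=7)]
  15. access F: HIT, count now 4. Cache: [B(c=2) F(c=4) T(c=7)]
  16. access E: MISS, evict B(c=2). Cache: [E(c=1) F(c=4) T(c=7)]
  17. access W: MISS, evict E(c=1). Cache: [W(c=1) F(c=4) T(c=7)]
  18. access T: HIT, count now 8. Cache: [W(c=1) F(c=4) T(c=8)]
Total: 12 hits, 6 misses, 3 evictions

Answer: F T W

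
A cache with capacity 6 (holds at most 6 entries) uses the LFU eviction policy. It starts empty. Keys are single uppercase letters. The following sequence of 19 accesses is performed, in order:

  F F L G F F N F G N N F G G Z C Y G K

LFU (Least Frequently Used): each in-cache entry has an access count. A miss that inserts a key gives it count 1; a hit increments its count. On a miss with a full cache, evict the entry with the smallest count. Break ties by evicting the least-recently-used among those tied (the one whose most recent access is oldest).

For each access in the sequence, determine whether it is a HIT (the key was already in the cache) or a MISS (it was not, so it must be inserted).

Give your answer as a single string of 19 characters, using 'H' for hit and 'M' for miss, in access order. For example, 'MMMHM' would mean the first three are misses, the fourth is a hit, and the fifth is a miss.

Answer: MHMMHHMHHHHHHHMMMHM

Derivation:
LFU simulation (capacity=6):
  1. access F: MISS. Cache: [F(c=1)]
  2. access F: HIT, count now 2. Cache: [F(c=2)]
  3. access L: MISS. Cache: [L(c=1) F(c=2)]
  4. access G: MISS. Cache: [L(c=1) G(c=1) F(c=2)]
  5. access F: HIT, count now 3. Cache: [L(c=1) G(c=1) F(c=3)]
  6. access F: HIT, count now 4. Cache: [L(c=1) G(c=1) F(c=4)]
  7. access N: MISS. Cache: [L(c=1) G(c=1) N(c=1) F(c=4)]
  8. access F: HIT, count now 5. Cache: [L(c=1) G(c=1) N(c=1) F(c=5)]
  9. access G: HIT, count now 2. Cache: [L(c=1) N(c=1) G(c=2) F(c=5)]
  10. access N: HIT, count now 2. Cache: [L(c=1) G(c=2) N(c=2) F(c=5)]
  11. access N: HIT, count now 3. Cache: [L(c=1) G(c=2) N(c=3) F(c=5)]
  12. access F: HIT, count now 6. Cache: [L(c=1) G(c=2) N(c=3) F(c=6)]
  13. access G: HIT, count now 3. Cache: [L(c=1) N(c=3) G(c=3) F(c=6)]
  14. access G: HIT, count now 4. Cache: [L(c=1) N(c=3) G(c=4) F(c=6)]
  15. access Z: MISS. Cache: [L(c=1) Z(c=1) N(c=3) G(c=4) F(c=6)]
  16. access C: MISS. Cache: [L(c=1) Z(c=1) C(c=1) N(c=3) G(c=4) F(c=6)]
  17. access Y: MISS, evict L(c=1). Cache: [Z(c=1) C(c=1) Y(c=1) N(c=3) G(c=4) F(c=6)]
  18. access G: HIT, count now 5. Cache: [Z(c=1) C(c=1) Y(c=1) N(c=3) G(c=5) F(c=6)]
  19. access K: MISS, evict Z(c=1). Cache: [C(c=1) Y(c=1) K(c=1) N(c=3) G(c=5) F(c=6)]
Total: 11 hits, 8 misses, 2 evictions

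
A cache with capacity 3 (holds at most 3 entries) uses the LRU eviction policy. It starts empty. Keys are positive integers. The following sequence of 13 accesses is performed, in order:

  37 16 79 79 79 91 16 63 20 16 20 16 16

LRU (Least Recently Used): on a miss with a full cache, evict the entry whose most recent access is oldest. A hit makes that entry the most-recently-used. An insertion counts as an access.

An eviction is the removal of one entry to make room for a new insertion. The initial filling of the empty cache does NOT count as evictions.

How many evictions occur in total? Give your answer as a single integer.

LRU simulation (capacity=3):
  1. access 37: MISS. Cache (LRU->MRU): [37]
  2. access 16: MISS. Cache (LRU->MRU): [37 16]
  3. access 79: MISS. Cache (LRU->MRU): [37 16 79]
  4. access 79: HIT. Cache (LRU->MRU): [37 16 79]
  5. access 79: HIT. Cache (LRU->MRU): [37 16 79]
  6. access 91: MISS, evict 37. Cache (LRU->MRU): [16 79 91]
  7. access 16: HIT. Cache (LRU->MRU): [79 91 16]
  8. access 63: MISS, evict 79. Cache (LRU->MRU): [91 16 63]
  9. access 20: MISS, evict 91. Cache (LRU->MRU): [16 63 20]
  10. access 16: HIT. Cache (LRU->MRU): [63 20 16]
  11. access 20: HIT. Cache (LRU->MRU): [63 16 20]
  12. access 16: HIT. Cache (LRU->MRU): [63 20 16]
  13. access 16: HIT. Cache (LRU->MRU): [63 20 16]
Total: 7 hits, 6 misses, 3 evictions

Answer: 3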